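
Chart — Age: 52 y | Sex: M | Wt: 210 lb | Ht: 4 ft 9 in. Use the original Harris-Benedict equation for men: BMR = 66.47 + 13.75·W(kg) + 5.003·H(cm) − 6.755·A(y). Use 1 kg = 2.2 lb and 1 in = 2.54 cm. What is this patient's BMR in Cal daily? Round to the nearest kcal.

1752 Cal daily

Convert to metric: weight = 210 ÷ 2.2 = 95.4545 kg; height = (4×12 + 9) × 2.54 = 57 × 2.54 = 144.78 cm.
Harris-Benedict: BMR = 66.47 + 13.75(95.4545) + 5.003(144.78) − 6.755(52) = 1752.0443 kcal/day.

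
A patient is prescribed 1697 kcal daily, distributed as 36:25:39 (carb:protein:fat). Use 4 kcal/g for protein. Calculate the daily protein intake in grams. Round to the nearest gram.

106 g/day

Protein energy = 25% × 1697 = 424.25 kcal.
At 4 kcal/g: 424.25 ÷ 4 = 106.0625 g.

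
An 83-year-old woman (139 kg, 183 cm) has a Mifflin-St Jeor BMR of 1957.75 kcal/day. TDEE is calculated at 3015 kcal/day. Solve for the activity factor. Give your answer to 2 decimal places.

Activity factor = TEE ÷ BMR = 3015 ÷ 1957.75 = 1.54.

1.54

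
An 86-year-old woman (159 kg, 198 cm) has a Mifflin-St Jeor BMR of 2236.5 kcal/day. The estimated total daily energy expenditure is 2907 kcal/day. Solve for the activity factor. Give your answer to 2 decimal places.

Activity factor = TEE ÷ BMR = 2907 ÷ 2236.5 = 1.3.

1.30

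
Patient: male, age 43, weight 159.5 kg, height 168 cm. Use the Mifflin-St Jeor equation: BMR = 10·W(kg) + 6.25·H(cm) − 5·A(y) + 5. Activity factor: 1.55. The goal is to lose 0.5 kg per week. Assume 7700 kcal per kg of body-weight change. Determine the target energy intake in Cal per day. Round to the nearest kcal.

3224 Cal per day

Mifflin-St Jeor (male): BMR = 10(159.5) + 6.25(168) − 5(43) + 5 = 1595 + 1050 − 215 + 5 = 2435 kcal/day.
TEE = 2435 × 1.55 = 3774.25 kcal/day.
Required daily deficit = 0.5 × 7700 ÷ 7 = 550 kcal/day.
Target intake = 3774.25 − 550 = 3224.25 kcal/day.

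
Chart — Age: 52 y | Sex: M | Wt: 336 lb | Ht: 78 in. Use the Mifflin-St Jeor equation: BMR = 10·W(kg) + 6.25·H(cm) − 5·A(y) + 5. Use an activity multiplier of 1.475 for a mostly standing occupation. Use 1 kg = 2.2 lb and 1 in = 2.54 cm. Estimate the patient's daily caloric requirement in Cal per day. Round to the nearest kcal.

Convert to metric: weight = 336 ÷ 2.2 = 152.7273 kg; height = 78 × 2.54 = 198.12 cm.
Mifflin-St Jeor (male): BMR = 10(152.7273) + 6.25(198.12) − 5(52) + 5 = 1527.2727 + 1238.25 − 260 + 5 = 2510.5227 kcal/day.
TEE = BMR × activity factor = 2510.5227 × 1.475 = 3703.021 kcal/day.

3703 Cal per day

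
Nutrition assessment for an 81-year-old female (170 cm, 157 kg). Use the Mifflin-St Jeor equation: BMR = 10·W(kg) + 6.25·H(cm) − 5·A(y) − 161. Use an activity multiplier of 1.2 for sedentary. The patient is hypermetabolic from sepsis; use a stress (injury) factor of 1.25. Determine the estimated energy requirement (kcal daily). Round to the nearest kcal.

Mifflin-St Jeor (female): BMR = 10(157) + 6.25(170) − 5(81) − 161 = 1570 + 1062.5 − 405 − 161 = 2066.5 kcal/day.
TEE = BMR × activity factor = 2066.5 × 1.2 = 2479.8 kcal/day.
Apply stress factor: 2479.8 × 1.25 = 3099.75 kcal/day.

3100 kcal daily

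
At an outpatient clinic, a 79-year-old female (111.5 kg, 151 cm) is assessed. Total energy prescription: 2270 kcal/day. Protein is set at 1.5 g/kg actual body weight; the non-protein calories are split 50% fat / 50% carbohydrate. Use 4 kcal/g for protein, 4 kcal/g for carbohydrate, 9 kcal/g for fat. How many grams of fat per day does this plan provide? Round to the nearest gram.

Protein = 1.5 × 111.5 = 167.25 g → 167.25 × 4 = 669 kcal.
Non-protein calories = 2270 − 669 = 1601 kcal.
Fat: 50% × 1601 = 800.5 kcal; carbohydrate: 800.5 kcal.
Fat: 800.5 kcal ÷ 9 kcal/g = 88.9444 g.

89 g/day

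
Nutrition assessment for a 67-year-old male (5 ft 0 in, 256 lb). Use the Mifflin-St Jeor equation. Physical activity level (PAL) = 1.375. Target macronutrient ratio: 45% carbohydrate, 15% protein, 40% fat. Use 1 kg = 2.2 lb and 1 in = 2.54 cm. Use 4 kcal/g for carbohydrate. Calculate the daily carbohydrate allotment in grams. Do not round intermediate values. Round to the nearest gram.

Convert to metric: weight = 256 ÷ 2.2 = 116.3636 kg; height = (5×12 + 0) × 2.54 = 60 × 2.54 = 152.4 cm.
Mifflin-St Jeor (male): BMR = 10(116.3636) + 6.25(152.4) − 5(67) + 5 = 1163.6364 + 952.5 − 335 + 5 = 1786.1364 kcal/day.
TEE = 1786.1364 × 1.375 = 2455.9375 kcal/day.
Carbohydrate energy = 45% × 2455.9375 = 1105.1719 kcal.
Carbohydrate = 1105.1719 ÷ 4 kcal/g = 276.293 g.

276 g/day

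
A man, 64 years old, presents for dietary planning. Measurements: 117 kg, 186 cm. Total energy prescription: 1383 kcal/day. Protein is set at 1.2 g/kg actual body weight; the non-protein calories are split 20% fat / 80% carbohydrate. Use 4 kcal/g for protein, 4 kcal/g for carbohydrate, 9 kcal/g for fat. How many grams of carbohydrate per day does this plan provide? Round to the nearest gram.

164 g/day

Protein = 1.2 × 117 = 140.4 g → 140.4 × 4 = 561.6 kcal.
Non-protein calories = 1383 − 561.6 = 821.4 kcal.
Fat: 20% × 821.4 = 164.28 kcal; carbohydrate: 657.12 kcal.
Carbohydrate: 657.12 kcal ÷ 4 kcal/g = 164.28 g.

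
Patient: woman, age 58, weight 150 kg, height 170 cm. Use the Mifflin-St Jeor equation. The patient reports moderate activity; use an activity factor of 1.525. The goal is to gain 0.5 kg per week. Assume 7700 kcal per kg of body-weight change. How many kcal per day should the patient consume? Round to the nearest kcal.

Mifflin-St Jeor (female): BMR = 10(150) + 6.25(170) − 5(58) − 161 = 1500 + 1062.5 − 290 − 161 = 2111.5 kcal/day.
TEE = 2111.5 × 1.525 = 3220.0375 kcal/day.
Required daily surplus = 0.5 × 7700 ÷ 7 = 550 kcal/day.
Target intake = 3220.0375 + 550 = 3770.0375 kcal/day.

3770 kcal per day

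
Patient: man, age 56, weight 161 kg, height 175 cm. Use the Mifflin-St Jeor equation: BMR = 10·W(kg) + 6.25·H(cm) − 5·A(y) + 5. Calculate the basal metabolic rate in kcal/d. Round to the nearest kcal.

Mifflin-St Jeor (male): BMR = 10(161) + 6.25(175) − 5(56) + 5 = 1610 + 1093.75 − 280 + 5 = 2428.75 kcal/day.

2429 kcal/d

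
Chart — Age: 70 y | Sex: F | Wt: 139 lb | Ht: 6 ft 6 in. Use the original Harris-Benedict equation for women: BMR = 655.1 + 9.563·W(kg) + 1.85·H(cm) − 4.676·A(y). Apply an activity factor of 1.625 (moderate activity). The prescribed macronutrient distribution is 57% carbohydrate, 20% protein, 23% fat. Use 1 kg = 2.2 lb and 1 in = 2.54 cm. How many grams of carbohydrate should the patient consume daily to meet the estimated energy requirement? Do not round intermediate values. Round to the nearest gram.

Convert to metric: weight = 139 ÷ 2.2 = 63.1818 kg; height = (6×12 + 6) × 2.54 = 78 × 2.54 = 198.12 cm.
Harris-Benedict: BMR = 655.1 + 9.563(63.1818) + 1.85(198.12) − 4.676(70) = 1298.5097 kcal/day.
TEE = 1298.5097 × 1.625 = 2110.0783 kcal/day.
Carbohydrate energy = 57% × 2110.0783 = 1202.7446 kcal.
Carbohydrate = 1202.7446 ÷ 4 kcal/g = 300.6862 g.

301 g/day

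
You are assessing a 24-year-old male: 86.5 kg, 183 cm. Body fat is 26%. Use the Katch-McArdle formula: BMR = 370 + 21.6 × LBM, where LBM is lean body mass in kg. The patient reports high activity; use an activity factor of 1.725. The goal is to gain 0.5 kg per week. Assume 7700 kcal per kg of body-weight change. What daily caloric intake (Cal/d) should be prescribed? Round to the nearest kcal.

LBM = 86.5 × (1 − 0.26) = 64.01 kg. Katch-McArdle: BMR = 370 + 21.6 × 64.01 = 1752.616 kcal/day.
TEE = 1752.616 × 1.725 = 3023.2626 kcal/day.
Required daily surplus = 0.5 × 7700 ÷ 7 = 550 kcal/day.
Target intake = 3023.2626 + 550 = 3573.2626 kcal/day.

3573 Cal/d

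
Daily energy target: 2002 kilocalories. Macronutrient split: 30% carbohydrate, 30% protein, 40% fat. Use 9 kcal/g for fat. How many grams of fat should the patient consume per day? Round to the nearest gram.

Fat energy = 40% × 2002 = 800.8 kcal.
At 9 kcal/g: 800.8 ÷ 9 = 88.9778 g.

89 g/day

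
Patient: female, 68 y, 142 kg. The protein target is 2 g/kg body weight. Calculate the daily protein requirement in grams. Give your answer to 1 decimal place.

284.0 g/day

Protein = 2 g/kg × 142 kg = 284 g/day.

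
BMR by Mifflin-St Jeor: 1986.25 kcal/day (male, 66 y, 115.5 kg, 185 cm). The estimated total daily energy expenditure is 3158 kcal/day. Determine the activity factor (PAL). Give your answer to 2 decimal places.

1.59

Activity factor = TEE ÷ BMR = 3158 ÷ 1986.25 = 1.59.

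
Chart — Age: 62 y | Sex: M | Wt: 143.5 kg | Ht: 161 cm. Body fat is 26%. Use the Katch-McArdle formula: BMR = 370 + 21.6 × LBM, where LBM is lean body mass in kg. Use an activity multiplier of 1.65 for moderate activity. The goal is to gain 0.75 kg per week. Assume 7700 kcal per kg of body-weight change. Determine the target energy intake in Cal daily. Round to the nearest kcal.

LBM = 143.5 × (1 − 0.26) = 106.19 kg. Katch-McArdle: BMR = 370 + 21.6 × 106.19 = 2663.704 kcal/day.
TEE = 2663.704 × 1.65 = 4395.1116 kcal/day.
Required daily surplus = 0.75 × 7700 ÷ 7 = 825 kcal/day.
Target intake = 4395.1116 + 825 = 5220.1116 kcal/day.

5220 Cal daily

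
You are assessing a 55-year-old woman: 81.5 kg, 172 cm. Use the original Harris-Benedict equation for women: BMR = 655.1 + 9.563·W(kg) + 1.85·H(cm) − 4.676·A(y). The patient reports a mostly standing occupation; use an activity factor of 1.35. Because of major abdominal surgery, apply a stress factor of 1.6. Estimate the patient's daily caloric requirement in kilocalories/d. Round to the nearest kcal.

3230 kilocalories/d

Harris-Benedict: BMR = 655.1 + 9.563(81.5) + 1.85(172) − 4.676(55) = 1495.5045 kcal/day.
TEE = BMR × activity factor = 1495.5045 × 1.35 = 2018.9311 kcal/day.
Apply stress factor: 2018.9311 × 1.6 = 3230.2897 kcal/day.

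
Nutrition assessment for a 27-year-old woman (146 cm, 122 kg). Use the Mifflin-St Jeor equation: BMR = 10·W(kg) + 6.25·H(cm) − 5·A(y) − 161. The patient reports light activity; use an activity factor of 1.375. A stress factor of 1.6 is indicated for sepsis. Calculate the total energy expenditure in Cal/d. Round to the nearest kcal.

4040 Cal/d

Mifflin-St Jeor (female): BMR = 10(122) + 6.25(146) − 5(27) − 161 = 1220 + 912.5 − 135 − 161 = 1836.5 kcal/day.
TEE = BMR × activity factor = 1836.5 × 1.375 = 2525.1875 kcal/day.
Apply stress factor: 2525.1875 × 1.6 = 4040.3 kcal/day.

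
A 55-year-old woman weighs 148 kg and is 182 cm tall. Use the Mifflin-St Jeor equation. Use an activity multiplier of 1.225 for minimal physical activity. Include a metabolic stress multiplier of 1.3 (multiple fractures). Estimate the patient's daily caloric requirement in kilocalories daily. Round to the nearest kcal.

Mifflin-St Jeor (female): BMR = 10(148) + 6.25(182) − 5(55) − 161 = 1480 + 1137.5 − 275 − 161 = 2181.5 kcal/day.
TEE = BMR × activity factor = 2181.5 × 1.225 = 2672.3375 kcal/day.
Apply stress factor: 2672.3375 × 1.3 = 3474.0388 kcal/day.

3474 kilocalories daily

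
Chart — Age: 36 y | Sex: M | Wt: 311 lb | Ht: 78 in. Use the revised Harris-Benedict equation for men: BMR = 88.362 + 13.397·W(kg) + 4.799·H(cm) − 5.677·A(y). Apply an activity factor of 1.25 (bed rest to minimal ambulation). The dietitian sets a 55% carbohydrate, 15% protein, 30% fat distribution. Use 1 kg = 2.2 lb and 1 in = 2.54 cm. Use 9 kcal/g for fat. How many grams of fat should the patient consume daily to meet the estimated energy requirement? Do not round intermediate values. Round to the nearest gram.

Convert to metric: weight = 311 ÷ 2.2 = 141.3636 kg; height = 78 × 2.54 = 198.12 cm.
Harris-Benedict: BMR = 88.362 + 13.397(141.3636) + 4.799(198.12) − 5.677(36) = 2728.6165 kcal/day.
TEE = 2728.6165 × 1.25 = 3410.7706 kcal/day.
Fat energy = 30% × 3410.7706 = 1023.2312 kcal.
Fat = 1023.2312 ÷ 9 kcal/g = 113.6924 g.

114 g/day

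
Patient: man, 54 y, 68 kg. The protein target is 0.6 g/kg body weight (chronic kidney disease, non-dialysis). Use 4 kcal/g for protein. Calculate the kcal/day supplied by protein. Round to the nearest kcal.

Protein = 0.6 g/kg × 68 kg = 40.8 g/day.
Protein energy = 40.8 g × 4 kcal/g = 163.2 kcal/day.

163 kcal/day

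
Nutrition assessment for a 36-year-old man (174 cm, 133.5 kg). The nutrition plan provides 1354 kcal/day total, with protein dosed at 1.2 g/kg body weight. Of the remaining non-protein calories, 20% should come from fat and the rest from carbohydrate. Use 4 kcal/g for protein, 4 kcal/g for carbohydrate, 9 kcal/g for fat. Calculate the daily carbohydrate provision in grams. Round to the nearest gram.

Protein = 1.2 × 133.5 = 160.2 g → 160.2 × 4 = 640.8 kcal.
Non-protein calories = 1354 − 640.8 = 713.2 kcal.
Fat: 20% × 713.2 = 142.64 kcal; carbohydrate: 570.56 kcal.
Carbohydrate: 570.56 kcal ÷ 4 kcal/g = 142.64 g.

143 g/day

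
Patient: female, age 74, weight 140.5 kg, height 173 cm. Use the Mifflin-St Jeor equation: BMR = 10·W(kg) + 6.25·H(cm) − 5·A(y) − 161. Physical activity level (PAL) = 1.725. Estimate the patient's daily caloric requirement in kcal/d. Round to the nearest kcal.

Mifflin-St Jeor (female): BMR = 10(140.5) + 6.25(173) − 5(74) − 161 = 1405 + 1081.25 − 370 − 161 = 1955.25 kcal/day.
TEE = BMR × activity factor = 1955.25 × 1.725 = 3372.8063 kcal/day.

3373 kcal/d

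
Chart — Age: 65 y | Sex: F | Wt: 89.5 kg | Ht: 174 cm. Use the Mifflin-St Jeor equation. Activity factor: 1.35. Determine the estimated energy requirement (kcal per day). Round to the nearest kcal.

2020 kcal per day

Mifflin-St Jeor (female): BMR = 10(89.5) + 6.25(174) − 5(65) − 161 = 895 + 1087.5 − 325 − 161 = 1496.5 kcal/day.
TEE = BMR × activity factor = 1496.5 × 1.35 = 2020.275 kcal/day.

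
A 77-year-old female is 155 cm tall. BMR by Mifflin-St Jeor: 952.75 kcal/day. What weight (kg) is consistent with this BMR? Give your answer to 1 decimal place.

53.0 kg

952.75 = 10·W + 6.25(155) − 5(77) − 161
10·W = 952.75 − 422.75 = 530, so W = 53 kg.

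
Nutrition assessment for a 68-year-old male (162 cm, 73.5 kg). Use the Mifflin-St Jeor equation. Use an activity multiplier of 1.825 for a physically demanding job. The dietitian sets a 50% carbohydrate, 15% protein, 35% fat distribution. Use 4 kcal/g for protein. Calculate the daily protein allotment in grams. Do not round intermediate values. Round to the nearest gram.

97 g/day

Mifflin-St Jeor (male): BMR = 10(73.5) + 6.25(162) − 5(68) + 5 = 735 + 1012.5 − 340 + 5 = 1412.5 kcal/day.
TEE = 1412.5 × 1.825 = 2577.8125 kcal/day.
Protein energy = 15% × 2577.8125 = 386.6719 kcal.
Protein = 386.6719 ÷ 4 kcal/g = 96.668 g.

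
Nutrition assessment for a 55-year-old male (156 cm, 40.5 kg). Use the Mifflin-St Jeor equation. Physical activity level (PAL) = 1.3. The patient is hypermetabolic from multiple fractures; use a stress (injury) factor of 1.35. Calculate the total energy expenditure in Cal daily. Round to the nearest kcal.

1948 Cal daily

Mifflin-St Jeor (male): BMR = 10(40.5) + 6.25(156) − 5(55) + 5 = 405 + 975 − 275 + 5 = 1110 kcal/day.
TEE = BMR × activity factor = 1110 × 1.3 = 1443 kcal/day.
Apply stress factor: 1443 × 1.35 = 1948.05 kcal/day.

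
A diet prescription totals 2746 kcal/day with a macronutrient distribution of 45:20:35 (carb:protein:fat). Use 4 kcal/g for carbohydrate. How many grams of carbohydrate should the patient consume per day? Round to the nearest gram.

309 g/day

Carbohydrate energy = 45% × 2746 = 1235.7 kcal.
At 4 kcal/g: 1235.7 ÷ 4 = 308.925 g.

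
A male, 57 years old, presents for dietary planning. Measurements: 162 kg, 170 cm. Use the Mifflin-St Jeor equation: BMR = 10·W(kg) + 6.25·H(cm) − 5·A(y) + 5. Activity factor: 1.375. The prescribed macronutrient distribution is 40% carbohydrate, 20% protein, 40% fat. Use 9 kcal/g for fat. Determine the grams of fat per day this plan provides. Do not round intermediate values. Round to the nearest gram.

147 g/day

Mifflin-St Jeor (male): BMR = 10(162) + 6.25(170) − 5(57) + 5 = 1620 + 1062.5 − 285 + 5 = 2402.5 kcal/day.
TEE = 2402.5 × 1.375 = 3303.4375 kcal/day.
Fat energy = 40% × 3303.4375 = 1321.375 kcal.
Fat = 1321.375 ÷ 9 kcal/g = 146.8194 g.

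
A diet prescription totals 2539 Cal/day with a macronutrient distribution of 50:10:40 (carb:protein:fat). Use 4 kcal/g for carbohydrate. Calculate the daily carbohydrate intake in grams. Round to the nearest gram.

Carbohydrate energy = 50% × 2539 = 1269.5 kcal.
At 4 kcal/g: 1269.5 ÷ 4 = 317.375 g.

317 g/day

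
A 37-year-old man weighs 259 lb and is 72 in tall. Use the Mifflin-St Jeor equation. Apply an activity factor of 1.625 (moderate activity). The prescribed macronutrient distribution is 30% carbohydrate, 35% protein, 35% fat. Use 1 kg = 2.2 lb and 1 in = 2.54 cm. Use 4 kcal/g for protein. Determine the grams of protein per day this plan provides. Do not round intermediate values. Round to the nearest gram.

304 g/day

Convert to metric: weight = 259 ÷ 2.2 = 117.7273 kg; height = 72 × 2.54 = 182.88 cm.
Mifflin-St Jeor (male): BMR = 10(117.7273) + 6.25(182.88) − 5(37) + 5 = 1177.2727 + 1143 − 185 + 5 = 2140.2727 kcal/day.
TEE = 2140.2727 × 1.625 = 3477.9432 kcal/day.
Protein energy = 35% × 3477.9432 = 1217.2801 kcal.
Protein = 1217.2801 ÷ 4 kcal/g = 304.32 g.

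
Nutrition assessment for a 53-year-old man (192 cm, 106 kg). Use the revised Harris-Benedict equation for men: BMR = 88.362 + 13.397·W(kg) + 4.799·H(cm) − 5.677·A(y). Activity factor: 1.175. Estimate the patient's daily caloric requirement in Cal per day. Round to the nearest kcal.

Harris-Benedict: BMR = 88.362 + 13.397(106) + 4.799(192) − 5.677(53) = 2128.971 kcal/day.
TEE = BMR × activity factor = 2128.971 × 1.175 = 2501.5409 kcal/day.

2502 Cal per day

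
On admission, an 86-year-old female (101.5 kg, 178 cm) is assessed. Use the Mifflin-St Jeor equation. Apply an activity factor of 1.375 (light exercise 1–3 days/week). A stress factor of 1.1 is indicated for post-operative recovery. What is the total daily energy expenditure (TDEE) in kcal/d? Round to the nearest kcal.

2324 kcal/d

Mifflin-St Jeor (female): BMR = 10(101.5) + 6.25(178) − 5(86) − 161 = 1015 + 1112.5 − 430 − 161 = 1536.5 kcal/day.
TEE = BMR × activity factor = 1536.5 × 1.375 = 2112.6875 kcal/day.
Apply stress factor: 2112.6875 × 1.1 = 2323.9563 kcal/day.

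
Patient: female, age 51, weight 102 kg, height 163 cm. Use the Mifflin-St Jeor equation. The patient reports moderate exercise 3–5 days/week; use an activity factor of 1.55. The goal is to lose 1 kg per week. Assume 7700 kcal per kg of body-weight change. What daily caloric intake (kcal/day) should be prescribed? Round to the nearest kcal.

1415 kcal/day

Mifflin-St Jeor (female): BMR = 10(102) + 6.25(163) − 5(51) − 161 = 1020 + 1018.75 − 255 − 161 = 1622.75 kcal/day.
TEE = 1622.75 × 1.55 = 2515.2625 kcal/day.
Required daily deficit = 1 × 7700 ÷ 7 = 1100 kcal/day.
Target intake = 2515.2625 − 1100 = 1415.2625 kcal/day.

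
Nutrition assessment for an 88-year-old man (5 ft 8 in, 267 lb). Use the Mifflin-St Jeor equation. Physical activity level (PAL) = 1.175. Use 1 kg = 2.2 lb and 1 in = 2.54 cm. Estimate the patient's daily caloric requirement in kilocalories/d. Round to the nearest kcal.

Convert to metric: weight = 267 ÷ 2.2 = 121.3636 kg; height = (5×12 + 8) × 2.54 = 68 × 2.54 = 172.72 cm.
Mifflin-St Jeor (male): BMR = 10(121.3636) + 6.25(172.72) − 5(88) + 5 = 1213.6364 + 1079.5 − 440 + 5 = 1858.1364 kcal/day.
TEE = BMR × activity factor = 1858.1364 × 1.175 = 2183.3102 kcal/day.

2183 kilocalories/d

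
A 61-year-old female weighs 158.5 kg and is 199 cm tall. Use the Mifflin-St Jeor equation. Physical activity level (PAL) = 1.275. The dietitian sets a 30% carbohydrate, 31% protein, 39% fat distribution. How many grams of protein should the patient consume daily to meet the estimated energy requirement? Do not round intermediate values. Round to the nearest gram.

233 g/day

Mifflin-St Jeor (female): BMR = 10(158.5) + 6.25(199) − 5(61) − 161 = 1585 + 1243.75 − 305 − 161 = 2362.75 kcal/day.
TEE = 2362.75 × 1.275 = 3012.5063 kcal/day.
Protein energy = 31% × 3012.5063 = 933.8769 kcal.
Protein = 933.8769 ÷ 4 kcal/g = 233.4692 g.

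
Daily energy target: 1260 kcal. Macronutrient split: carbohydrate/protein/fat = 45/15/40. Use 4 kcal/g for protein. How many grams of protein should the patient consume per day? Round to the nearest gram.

47 g/day

Protein energy = 15% × 1260 = 189 kcal.
At 4 kcal/g: 189 ÷ 4 = 47.25 g.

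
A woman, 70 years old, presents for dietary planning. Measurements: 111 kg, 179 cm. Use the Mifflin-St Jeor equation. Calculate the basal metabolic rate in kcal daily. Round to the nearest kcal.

1718 kcal daily

Mifflin-St Jeor (female): BMR = 10(111) + 6.25(179) − 5(70) − 161 = 1110 + 1118.75 − 350 − 161 = 1717.75 kcal/day.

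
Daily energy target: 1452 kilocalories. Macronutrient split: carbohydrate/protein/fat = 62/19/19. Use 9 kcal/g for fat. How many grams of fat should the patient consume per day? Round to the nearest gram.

Fat energy = 19% × 1452 = 275.88 kcal.
At 9 kcal/g: 275.88 ÷ 9 = 30.6533 g.

31 g/day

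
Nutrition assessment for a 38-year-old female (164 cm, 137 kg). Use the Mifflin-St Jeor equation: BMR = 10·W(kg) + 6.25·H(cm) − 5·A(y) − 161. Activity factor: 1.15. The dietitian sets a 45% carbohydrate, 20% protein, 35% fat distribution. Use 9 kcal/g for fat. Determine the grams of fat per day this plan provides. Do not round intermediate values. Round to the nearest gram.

91 g/day

Mifflin-St Jeor (female): BMR = 10(137) + 6.25(164) − 5(38) − 161 = 1370 + 1025 − 190 − 161 = 2044 kcal/day.
TEE = 2044 × 1.15 = 2350.6 kcal/day.
Fat energy = 35% × 2350.6 = 822.71 kcal.
Fat = 822.71 ÷ 9 kcal/g = 91.4122 g.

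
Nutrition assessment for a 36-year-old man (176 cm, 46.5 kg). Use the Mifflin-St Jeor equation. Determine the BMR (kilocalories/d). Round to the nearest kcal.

Mifflin-St Jeor (male): BMR = 10(46.5) + 6.25(176) − 5(36) + 5 = 465 + 1100 − 180 + 5 = 1390 kcal/day.

1390 kilocalories/d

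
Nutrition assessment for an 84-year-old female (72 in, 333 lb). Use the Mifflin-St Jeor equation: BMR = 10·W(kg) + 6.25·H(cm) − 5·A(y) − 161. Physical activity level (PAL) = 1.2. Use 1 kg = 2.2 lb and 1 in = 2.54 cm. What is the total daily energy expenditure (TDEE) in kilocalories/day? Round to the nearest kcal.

2491 kilocalories/day

Convert to metric: weight = 333 ÷ 2.2 = 151.3636 kg; height = 72 × 2.54 = 182.88 cm.
Mifflin-St Jeor (female): BMR = 10(151.3636) + 6.25(182.88) − 5(84) − 161 = 1513.6364 + 1143 − 420 − 161 = 2075.6364 kcal/day.
TEE = BMR × activity factor = 2075.6364 × 1.2 = 2490.7636 kcal/day.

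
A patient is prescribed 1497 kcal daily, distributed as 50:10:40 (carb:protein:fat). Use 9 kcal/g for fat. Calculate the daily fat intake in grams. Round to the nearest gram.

67 g/day

Fat energy = 40% × 1497 = 598.8 kcal.
At 9 kcal/g: 598.8 ÷ 9 = 66.5333 g.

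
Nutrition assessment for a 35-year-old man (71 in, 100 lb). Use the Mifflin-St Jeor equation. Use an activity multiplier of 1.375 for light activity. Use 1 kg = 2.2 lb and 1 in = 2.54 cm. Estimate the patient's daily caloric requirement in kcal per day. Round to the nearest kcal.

1941 kcal per day

Convert to metric: weight = 100 ÷ 2.2 = 45.4545 kg; height = 71 × 2.54 = 180.34 cm.
Mifflin-St Jeor (male): BMR = 10(45.4545) + 6.25(180.34) − 5(35) + 5 = 454.5455 + 1127.125 − 175 + 5 = 1411.6705 kcal/day.
TEE = BMR × activity factor = 1411.6705 × 1.375 = 1941.0469 kcal/day.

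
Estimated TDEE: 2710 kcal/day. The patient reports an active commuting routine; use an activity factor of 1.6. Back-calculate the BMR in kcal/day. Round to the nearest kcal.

BMR = TEE ÷ activity factor = 2710 ÷ 1.6 = 1693.75 kcal/day.

1694 kcal/day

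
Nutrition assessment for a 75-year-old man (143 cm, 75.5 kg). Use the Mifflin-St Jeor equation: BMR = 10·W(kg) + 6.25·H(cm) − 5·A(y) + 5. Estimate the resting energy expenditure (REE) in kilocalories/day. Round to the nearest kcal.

Mifflin-St Jeor (male): BMR = 10(75.5) + 6.25(143) − 5(75) + 5 = 755 + 893.75 − 375 + 5 = 1278.75 kcal/day.

1279 kilocalories/day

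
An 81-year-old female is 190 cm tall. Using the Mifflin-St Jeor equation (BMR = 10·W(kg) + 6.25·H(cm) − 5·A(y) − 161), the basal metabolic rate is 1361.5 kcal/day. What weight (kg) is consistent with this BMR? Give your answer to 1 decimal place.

74.0 kg

1361.5 = 10·W + 6.25(190) − 5(81) − 161
10·W = 1361.5 − 621.5 = 740, so W = 74 kg.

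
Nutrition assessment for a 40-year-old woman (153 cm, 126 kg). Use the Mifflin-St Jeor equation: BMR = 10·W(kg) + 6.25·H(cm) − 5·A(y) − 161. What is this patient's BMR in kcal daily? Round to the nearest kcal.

1855 kcal daily

Mifflin-St Jeor (female): BMR = 10(126) + 6.25(153) − 5(40) − 161 = 1260 + 956.25 − 200 − 161 = 1855.25 kcal/day.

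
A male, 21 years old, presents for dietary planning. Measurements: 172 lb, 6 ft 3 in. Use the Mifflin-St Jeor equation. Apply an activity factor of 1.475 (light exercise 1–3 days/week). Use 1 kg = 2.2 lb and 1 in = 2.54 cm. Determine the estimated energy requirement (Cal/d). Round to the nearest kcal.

2762 Cal/d

Convert to metric: weight = 172 ÷ 2.2 = 78.1818 kg; height = (6×12 + 3) × 2.54 = 75 × 2.54 = 190.5 cm.
Mifflin-St Jeor (male): BMR = 10(78.1818) + 6.25(190.5) − 5(21) + 5 = 781.8182 + 1190.625 − 105 + 5 = 1872.4432 kcal/day.
TEE = BMR × activity factor = 1872.4432 × 1.475 = 2761.8537 kcal/day.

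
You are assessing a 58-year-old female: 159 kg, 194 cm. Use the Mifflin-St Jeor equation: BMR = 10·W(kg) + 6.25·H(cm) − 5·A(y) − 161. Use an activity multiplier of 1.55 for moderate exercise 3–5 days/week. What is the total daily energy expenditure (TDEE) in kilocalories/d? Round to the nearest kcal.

Mifflin-St Jeor (female): BMR = 10(159) + 6.25(194) − 5(58) − 161 = 1590 + 1212.5 − 290 − 161 = 2351.5 kcal/day.
TEE = BMR × activity factor = 2351.5 × 1.55 = 3644.825 kcal/day.

3645 kilocalories/d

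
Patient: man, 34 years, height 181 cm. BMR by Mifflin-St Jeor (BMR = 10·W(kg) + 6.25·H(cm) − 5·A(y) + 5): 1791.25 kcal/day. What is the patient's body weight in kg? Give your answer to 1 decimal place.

82.5 kg

1791.25 = 10·W + 6.25(181) − 5(34) + 5
10·W = 1791.25 − 966.25 = 825, so W = 82.5 kg.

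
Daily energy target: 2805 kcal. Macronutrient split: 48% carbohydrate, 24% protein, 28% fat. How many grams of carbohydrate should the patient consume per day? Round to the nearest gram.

Carbohydrate energy = 48% × 2805 = 1346.4 kcal.
At 4 kcal/g: 1346.4 ÷ 4 = 336.6 g.

337 g/day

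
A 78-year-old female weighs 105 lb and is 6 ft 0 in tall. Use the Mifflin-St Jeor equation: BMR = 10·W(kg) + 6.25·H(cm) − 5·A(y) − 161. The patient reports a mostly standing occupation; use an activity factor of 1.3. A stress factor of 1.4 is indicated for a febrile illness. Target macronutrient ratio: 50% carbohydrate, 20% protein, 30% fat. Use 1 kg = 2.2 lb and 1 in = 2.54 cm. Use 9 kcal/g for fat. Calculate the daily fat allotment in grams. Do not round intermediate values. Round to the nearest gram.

65 g/day

Convert to metric: weight = 105 ÷ 2.2 = 47.7273 kg; height = (6×12 + 0) × 2.54 = 72 × 2.54 = 182.88 cm.
Mifflin-St Jeor (female): BMR = 10(47.7273) + 6.25(182.88) − 5(78) − 161 = 477.2727 + 1143 − 390 − 161 = 1069.2727 kcal/day.
TEE = 1069.2727 × 1.3 = 1390.0545 kcal/day.
With stress factor 1.4: 1390.0545 × 1.4 = 1946.0764 kcal/day.
Fat energy = 30% × 1946.0764 = 583.8229 kcal.
Fat = 583.8229 ÷ 9 kcal/g = 64.8692 g.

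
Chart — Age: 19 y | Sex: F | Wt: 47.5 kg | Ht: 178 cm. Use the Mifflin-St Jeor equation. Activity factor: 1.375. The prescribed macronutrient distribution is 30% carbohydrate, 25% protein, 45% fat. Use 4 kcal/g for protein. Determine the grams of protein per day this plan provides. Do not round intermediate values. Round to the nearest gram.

Mifflin-St Jeor (female): BMR = 10(47.5) + 6.25(178) − 5(19) − 161 = 475 + 1112.5 − 95 − 161 = 1331.5 kcal/day.
TEE = 1331.5 × 1.375 = 1830.8125 kcal/day.
Protein energy = 25% × 1830.8125 = 457.7031 kcal.
Protein = 457.7031 ÷ 4 kcal/g = 114.4258 g.

114 g/day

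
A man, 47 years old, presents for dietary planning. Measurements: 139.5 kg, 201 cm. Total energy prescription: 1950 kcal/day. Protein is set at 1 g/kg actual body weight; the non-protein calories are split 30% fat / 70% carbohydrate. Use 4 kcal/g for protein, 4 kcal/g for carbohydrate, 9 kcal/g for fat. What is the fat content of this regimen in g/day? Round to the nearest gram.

46 g/day

Protein = 1 × 139.5 = 139.5 g → 139.5 × 4 = 558 kcal.
Non-protein calories = 1950 − 558 = 1392 kcal.
Fat: 30% × 1392 = 417.6 kcal; carbohydrate: 974.4 kcal.
Fat: 417.6 kcal ÷ 9 kcal/g = 46.4 g.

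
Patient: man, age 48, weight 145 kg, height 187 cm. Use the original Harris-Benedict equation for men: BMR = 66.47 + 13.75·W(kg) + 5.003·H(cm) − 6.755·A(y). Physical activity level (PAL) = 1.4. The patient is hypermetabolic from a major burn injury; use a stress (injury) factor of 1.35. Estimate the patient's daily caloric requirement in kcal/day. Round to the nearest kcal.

5049 kcal/day

Harris-Benedict: BMR = 66.47 + 13.75(145) + 5.003(187) − 6.755(48) = 2671.541 kcal/day.
TEE = BMR × activity factor = 2671.541 × 1.4 = 3740.1574 kcal/day.
Apply stress factor: 3740.1574 × 1.35 = 5049.2125 kcal/day.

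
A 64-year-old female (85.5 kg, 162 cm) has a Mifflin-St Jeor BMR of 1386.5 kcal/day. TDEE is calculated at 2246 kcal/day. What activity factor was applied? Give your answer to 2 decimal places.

1.62

Activity factor = TEE ÷ BMR = 2246 ÷ 1386.5 = 1.62.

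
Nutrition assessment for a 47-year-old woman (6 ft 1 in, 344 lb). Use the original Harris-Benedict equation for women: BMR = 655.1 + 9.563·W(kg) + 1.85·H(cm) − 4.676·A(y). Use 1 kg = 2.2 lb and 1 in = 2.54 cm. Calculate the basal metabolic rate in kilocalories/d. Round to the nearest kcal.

2274 kilocalories/d

Convert to metric: weight = 344 ÷ 2.2 = 156.3636 kg; height = (6×12 + 1) × 2.54 = 73 × 2.54 = 185.42 cm.
Harris-Benedict: BMR = 655.1 + 9.563(156.3636) + 1.85(185.42) − 4.676(47) = 2273.6605 kcal/day.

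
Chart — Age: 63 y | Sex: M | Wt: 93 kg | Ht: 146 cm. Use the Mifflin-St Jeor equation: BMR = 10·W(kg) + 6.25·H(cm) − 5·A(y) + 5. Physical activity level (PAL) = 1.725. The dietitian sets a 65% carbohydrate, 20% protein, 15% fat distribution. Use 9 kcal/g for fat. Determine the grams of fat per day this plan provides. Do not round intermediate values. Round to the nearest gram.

Mifflin-St Jeor (male): BMR = 10(93) + 6.25(146) − 5(63) + 5 = 930 + 912.5 − 315 + 5 = 1532.5 kcal/day.
TEE = 1532.5 × 1.725 = 2643.5625 kcal/day.
Fat energy = 15% × 2643.5625 = 396.5344 kcal.
Fat = 396.5344 ÷ 9 kcal/g = 44.0594 g.

44 g/day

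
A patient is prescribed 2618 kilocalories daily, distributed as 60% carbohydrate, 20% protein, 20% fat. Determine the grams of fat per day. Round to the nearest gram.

Fat energy = 20% × 2618 = 523.6 kcal.
At 9 kcal/g: 523.6 ÷ 9 = 58.1778 g.

58 g/day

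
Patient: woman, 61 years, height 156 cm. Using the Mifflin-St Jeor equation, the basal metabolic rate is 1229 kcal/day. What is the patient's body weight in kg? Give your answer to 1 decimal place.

72.0 kg

1229 = 10·W + 6.25(156) − 5(61) − 161
10·W = 1229 − 509 = 720, so W = 72 kg.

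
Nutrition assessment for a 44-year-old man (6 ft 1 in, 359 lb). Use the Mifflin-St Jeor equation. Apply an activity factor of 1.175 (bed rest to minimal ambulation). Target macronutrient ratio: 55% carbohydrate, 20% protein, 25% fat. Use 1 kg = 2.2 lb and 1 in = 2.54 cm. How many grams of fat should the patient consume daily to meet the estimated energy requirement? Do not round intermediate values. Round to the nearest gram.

84 g/day

Convert to metric: weight = 359 ÷ 2.2 = 163.1818 kg; height = (6×12 + 1) × 2.54 = 73 × 2.54 = 185.42 cm.
Mifflin-St Jeor (male): BMR = 10(163.1818) + 6.25(185.42) − 5(44) + 5 = 1631.8182 + 1158.875 − 220 + 5 = 2575.6932 kcal/day.
TEE = 2575.6932 × 1.175 = 3026.4395 kcal/day.
Fat energy = 25% × 3026.4395 = 756.6099 kcal.
Fat = 756.6099 ÷ 9 kcal/g = 84.0678 g.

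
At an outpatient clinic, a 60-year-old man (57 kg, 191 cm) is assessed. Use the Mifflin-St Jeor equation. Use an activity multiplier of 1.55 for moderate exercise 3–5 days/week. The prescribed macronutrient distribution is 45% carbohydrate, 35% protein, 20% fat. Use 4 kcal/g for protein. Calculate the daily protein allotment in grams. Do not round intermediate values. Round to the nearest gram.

199 g/day

Mifflin-St Jeor (male): BMR = 10(57) + 6.25(191) − 5(60) + 5 = 570 + 1193.75 − 300 + 5 = 1468.75 kcal/day.
TEE = 1468.75 × 1.55 = 2276.5625 kcal/day.
Protein energy = 35% × 2276.5625 = 796.7969 kcal.
Protein = 796.7969 ÷ 4 kcal/g = 199.1992 g.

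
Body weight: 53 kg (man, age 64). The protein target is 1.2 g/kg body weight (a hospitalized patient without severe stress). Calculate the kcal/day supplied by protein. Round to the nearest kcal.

254 kcal/day

Protein = 1.2 g/kg × 53 kg = 63.6 g/day.
Protein energy = 63.6 g × 4 kcal/g = 254.4 kcal/day.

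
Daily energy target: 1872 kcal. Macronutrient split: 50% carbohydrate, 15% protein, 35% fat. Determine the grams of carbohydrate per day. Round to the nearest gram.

Carbohydrate energy = 50% × 1872 = 936 kcal.
At 4 kcal/g: 936 ÷ 4 = 234 g.

234 g/day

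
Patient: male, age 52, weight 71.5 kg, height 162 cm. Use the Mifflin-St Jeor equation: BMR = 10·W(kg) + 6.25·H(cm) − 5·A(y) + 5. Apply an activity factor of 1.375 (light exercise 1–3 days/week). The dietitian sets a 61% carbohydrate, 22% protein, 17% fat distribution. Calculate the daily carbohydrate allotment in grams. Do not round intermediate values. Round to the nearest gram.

309 g/day

Mifflin-St Jeor (male): BMR = 10(71.5) + 6.25(162) − 5(52) + 5 = 715 + 1012.5 − 260 + 5 = 1472.5 kcal/day.
TEE = 1472.5 × 1.375 = 2024.6875 kcal/day.
Carbohydrate energy = 61% × 2024.6875 = 1235.0594 kcal.
Carbohydrate = 1235.0594 ÷ 4 kcal/g = 308.7648 g.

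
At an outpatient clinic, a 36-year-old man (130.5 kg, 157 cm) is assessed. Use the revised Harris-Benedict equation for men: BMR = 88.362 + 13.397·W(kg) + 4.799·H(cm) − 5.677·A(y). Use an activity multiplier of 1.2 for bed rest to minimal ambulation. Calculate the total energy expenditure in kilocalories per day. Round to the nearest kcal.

Harris-Benedict: BMR = 88.362 + 13.397(130.5) + 4.799(157) − 5.677(36) = 2385.7415 kcal/day.
TEE = BMR × activity factor = 2385.7415 × 1.2 = 2862.8898 kcal/day.

2863 kilocalories per day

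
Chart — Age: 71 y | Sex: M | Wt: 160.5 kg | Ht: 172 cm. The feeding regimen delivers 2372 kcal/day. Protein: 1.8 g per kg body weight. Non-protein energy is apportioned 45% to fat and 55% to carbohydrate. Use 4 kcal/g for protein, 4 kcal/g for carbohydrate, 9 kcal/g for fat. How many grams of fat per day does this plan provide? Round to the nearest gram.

61 g/day

Protein = 1.8 × 160.5 = 288.9 g → 288.9 × 4 = 1155.6 kcal.
Non-protein calories = 2372 − 1155.6 = 1216.4 kcal.
Fat: 45% × 1216.4 = 547.38 kcal; carbohydrate: 669.02 kcal.
Fat: 547.38 kcal ÷ 9 kcal/g = 60.82 g.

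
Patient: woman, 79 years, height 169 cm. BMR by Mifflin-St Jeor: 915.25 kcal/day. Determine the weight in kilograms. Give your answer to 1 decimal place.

915.25 = 10·W + 6.25(169) − 5(79) − 161
10·W = 915.25 − 500.25 = 415, so W = 41.5 kg.

41.5 kg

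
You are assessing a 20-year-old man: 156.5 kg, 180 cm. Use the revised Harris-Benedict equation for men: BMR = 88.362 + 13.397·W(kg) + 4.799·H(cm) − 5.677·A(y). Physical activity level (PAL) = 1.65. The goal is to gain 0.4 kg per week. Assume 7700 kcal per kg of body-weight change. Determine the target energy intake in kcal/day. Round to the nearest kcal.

Harris-Benedict: BMR = 88.362 + 13.397(156.5) + 4.799(180) − 5.677(20) = 2935.2725 kcal/day.
TEE = 2935.2725 × 1.65 = 4843.1996 kcal/day.
Required daily surplus = 0.4 × 7700 ÷ 7 = 440 kcal/day.
Target intake = 4843.1996 + 440 = 5283.1996 kcal/day.

5283 kcal/day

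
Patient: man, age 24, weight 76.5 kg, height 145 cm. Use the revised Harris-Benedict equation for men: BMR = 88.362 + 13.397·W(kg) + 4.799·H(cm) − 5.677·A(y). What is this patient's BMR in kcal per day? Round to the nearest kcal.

Harris-Benedict: BMR = 88.362 + 13.397(76.5) + 4.799(145) − 5.677(24) = 1672.8395 kcal/day.

1673 kcal per day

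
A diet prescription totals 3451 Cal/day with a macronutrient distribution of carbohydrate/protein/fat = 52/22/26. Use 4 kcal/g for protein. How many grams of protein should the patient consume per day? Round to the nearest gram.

Protein energy = 22% × 3451 = 759.22 kcal.
At 4 kcal/g: 759.22 ÷ 4 = 189.805 g.

190 g/day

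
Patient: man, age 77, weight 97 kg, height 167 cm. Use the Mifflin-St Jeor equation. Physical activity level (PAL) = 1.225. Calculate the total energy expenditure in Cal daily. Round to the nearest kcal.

Mifflin-St Jeor (male): BMR = 10(97) + 6.25(167) − 5(77) + 5 = 970 + 1043.75 − 385 + 5 = 1633.75 kcal/day.
TEE = BMR × activity factor = 1633.75 × 1.225 = 2001.3438 kcal/day.

2001 Cal daily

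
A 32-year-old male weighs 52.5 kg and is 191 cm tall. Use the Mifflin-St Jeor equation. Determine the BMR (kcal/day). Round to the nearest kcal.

Mifflin-St Jeor (male): BMR = 10(52.5) + 6.25(191) − 5(32) + 5 = 525 + 1193.75 − 160 + 5 = 1563.75 kcal/day.

1564 kcal/day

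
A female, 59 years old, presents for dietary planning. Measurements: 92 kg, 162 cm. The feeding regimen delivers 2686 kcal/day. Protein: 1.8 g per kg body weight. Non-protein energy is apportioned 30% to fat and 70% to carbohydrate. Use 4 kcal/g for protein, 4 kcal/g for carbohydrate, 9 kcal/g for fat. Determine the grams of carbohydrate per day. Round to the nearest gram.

Protein = 1.8 × 92 = 165.6 g → 165.6 × 4 = 662.4 kcal.
Non-protein calories = 2686 − 662.4 = 2023.6 kcal.
Fat: 30% × 2023.6 = 607.08 kcal; carbohydrate: 1416.52 kcal.
Carbohydrate: 1416.52 kcal ÷ 4 kcal/g = 354.13 g.

354 g/day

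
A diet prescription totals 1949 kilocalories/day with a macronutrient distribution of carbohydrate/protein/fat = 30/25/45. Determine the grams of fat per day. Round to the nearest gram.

97 g/day

Fat energy = 45% × 1949 = 877.05 kcal.
At 9 kcal/g: 877.05 ÷ 9 = 97.45 g.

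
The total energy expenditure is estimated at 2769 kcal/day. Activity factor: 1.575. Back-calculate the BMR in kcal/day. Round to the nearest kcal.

BMR = TEE ÷ activity factor = 2769 ÷ 1.575 = 1758.0952 kcal/day.

1758 kcal/day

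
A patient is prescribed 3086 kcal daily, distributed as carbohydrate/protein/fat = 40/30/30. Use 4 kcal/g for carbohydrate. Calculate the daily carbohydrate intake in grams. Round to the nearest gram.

309 g/day

Carbohydrate energy = 40% × 3086 = 1234.4 kcal.
At 4 kcal/g: 1234.4 ÷ 4 = 308.6 g.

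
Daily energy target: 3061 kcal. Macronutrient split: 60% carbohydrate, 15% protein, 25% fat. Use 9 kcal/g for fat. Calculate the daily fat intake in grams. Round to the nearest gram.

85 g/day

Fat energy = 25% × 3061 = 765.25 kcal.
At 9 kcal/g: 765.25 ÷ 9 = 85.0278 g.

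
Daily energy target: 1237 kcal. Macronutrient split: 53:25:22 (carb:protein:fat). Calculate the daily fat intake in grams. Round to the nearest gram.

30 g/day

Fat energy = 22% × 1237 = 272.14 kcal.
At 9 kcal/g: 272.14 ÷ 9 = 30.2378 g.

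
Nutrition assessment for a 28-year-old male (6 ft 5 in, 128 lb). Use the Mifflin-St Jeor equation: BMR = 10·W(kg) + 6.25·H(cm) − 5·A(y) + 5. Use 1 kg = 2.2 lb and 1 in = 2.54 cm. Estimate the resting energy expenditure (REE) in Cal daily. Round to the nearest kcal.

1669 Cal daily

Convert to metric: weight = 128 ÷ 2.2 = 58.1818 kg; height = (6×12 + 5) × 2.54 = 77 × 2.54 = 195.58 cm.
Mifflin-St Jeor (male): BMR = 10(58.1818) + 6.25(195.58) − 5(28) + 5 = 581.8182 + 1222.375 − 140 + 5 = 1669.1932 kcal/day.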